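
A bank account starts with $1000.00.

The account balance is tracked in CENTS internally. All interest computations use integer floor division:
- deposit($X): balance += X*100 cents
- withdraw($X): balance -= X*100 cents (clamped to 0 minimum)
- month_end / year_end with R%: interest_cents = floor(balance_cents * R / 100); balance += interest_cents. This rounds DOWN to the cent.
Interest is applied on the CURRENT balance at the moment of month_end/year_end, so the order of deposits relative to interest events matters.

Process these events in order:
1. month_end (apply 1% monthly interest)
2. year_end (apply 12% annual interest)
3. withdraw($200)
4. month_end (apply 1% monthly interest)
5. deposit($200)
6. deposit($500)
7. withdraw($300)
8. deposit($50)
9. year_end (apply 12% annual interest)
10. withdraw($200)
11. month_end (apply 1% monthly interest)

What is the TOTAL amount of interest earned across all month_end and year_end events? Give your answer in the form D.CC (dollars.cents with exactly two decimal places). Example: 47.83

After 1 (month_end (apply 1% monthly interest)): balance=$1010.00 total_interest=$10.00
After 2 (year_end (apply 12% annual interest)): balance=$1131.20 total_interest=$131.20
After 3 (withdraw($200)): balance=$931.20 total_interest=$131.20
After 4 (month_end (apply 1% monthly interest)): balance=$940.51 total_interest=$140.51
After 5 (deposit($200)): balance=$1140.51 total_interest=$140.51
After 6 (deposit($500)): balance=$1640.51 total_interest=$140.51
After 7 (withdraw($300)): balance=$1340.51 total_interest=$140.51
After 8 (deposit($50)): balance=$1390.51 total_interest=$140.51
After 9 (year_end (apply 12% annual interest)): balance=$1557.37 total_interest=$307.37
After 10 (withdraw($200)): balance=$1357.37 total_interest=$307.37
After 11 (month_end (apply 1% monthly interest)): balance=$1370.94 total_interest=$320.94

Answer: 320.94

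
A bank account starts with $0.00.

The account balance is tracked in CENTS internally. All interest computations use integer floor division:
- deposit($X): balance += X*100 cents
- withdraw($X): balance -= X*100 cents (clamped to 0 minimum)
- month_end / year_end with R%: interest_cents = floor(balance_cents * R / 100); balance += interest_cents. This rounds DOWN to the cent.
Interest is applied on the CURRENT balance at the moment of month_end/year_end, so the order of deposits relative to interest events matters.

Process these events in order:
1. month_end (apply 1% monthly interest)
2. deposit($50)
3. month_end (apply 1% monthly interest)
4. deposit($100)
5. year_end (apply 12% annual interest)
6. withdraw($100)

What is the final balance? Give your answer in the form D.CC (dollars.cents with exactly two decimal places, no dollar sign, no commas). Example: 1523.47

Answer: 68.56

Derivation:
After 1 (month_end (apply 1% monthly interest)): balance=$0.00 total_interest=$0.00
After 2 (deposit($50)): balance=$50.00 total_interest=$0.00
After 3 (month_end (apply 1% monthly interest)): balance=$50.50 total_interest=$0.50
After 4 (deposit($100)): balance=$150.50 total_interest=$0.50
After 5 (year_end (apply 12% annual interest)): balance=$168.56 total_interest=$18.56
After 6 (withdraw($100)): balance=$68.56 total_interest=$18.56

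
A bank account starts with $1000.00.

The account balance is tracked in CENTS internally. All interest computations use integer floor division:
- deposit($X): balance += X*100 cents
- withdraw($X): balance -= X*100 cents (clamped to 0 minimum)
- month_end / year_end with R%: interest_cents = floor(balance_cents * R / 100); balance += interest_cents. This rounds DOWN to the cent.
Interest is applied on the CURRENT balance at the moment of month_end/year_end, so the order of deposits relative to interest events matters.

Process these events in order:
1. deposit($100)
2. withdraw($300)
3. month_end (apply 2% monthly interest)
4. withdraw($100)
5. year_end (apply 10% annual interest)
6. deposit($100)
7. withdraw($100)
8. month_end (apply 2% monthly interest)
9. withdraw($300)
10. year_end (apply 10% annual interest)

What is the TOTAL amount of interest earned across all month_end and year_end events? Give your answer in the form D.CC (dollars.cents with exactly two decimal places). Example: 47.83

Answer: 153.68

Derivation:
After 1 (deposit($100)): balance=$1100.00 total_interest=$0.00
After 2 (withdraw($300)): balance=$800.00 total_interest=$0.00
After 3 (month_end (apply 2% monthly interest)): balance=$816.00 total_interest=$16.00
After 4 (withdraw($100)): balance=$716.00 total_interest=$16.00
After 5 (year_end (apply 10% annual interest)): balance=$787.60 total_interest=$87.60
After 6 (deposit($100)): balance=$887.60 total_interest=$87.60
After 7 (withdraw($100)): balance=$787.60 total_interest=$87.60
After 8 (month_end (apply 2% monthly interest)): balance=$803.35 total_interest=$103.35
After 9 (withdraw($300)): balance=$503.35 total_interest=$103.35
After 10 (year_end (apply 10% annual interest)): balance=$553.68 total_interest=$153.68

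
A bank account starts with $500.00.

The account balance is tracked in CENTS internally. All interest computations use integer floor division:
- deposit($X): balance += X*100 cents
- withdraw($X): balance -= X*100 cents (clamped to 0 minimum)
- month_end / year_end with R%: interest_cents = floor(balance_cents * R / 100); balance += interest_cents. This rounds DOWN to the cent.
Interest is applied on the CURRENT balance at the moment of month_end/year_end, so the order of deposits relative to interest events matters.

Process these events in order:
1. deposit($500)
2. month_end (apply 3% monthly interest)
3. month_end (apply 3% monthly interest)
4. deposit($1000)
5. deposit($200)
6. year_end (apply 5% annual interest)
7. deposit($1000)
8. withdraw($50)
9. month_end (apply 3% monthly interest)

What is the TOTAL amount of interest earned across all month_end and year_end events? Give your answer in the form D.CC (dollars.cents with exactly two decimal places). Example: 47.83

After 1 (deposit($500)): balance=$1000.00 total_interest=$0.00
After 2 (month_end (apply 3% monthly interest)): balance=$1030.00 total_interest=$30.00
After 3 (month_end (apply 3% monthly interest)): balance=$1060.90 total_interest=$60.90
After 4 (deposit($1000)): balance=$2060.90 total_interest=$60.90
After 5 (deposit($200)): balance=$2260.90 total_interest=$60.90
After 6 (year_end (apply 5% annual interest)): balance=$2373.94 total_interest=$173.94
After 7 (deposit($1000)): balance=$3373.94 total_interest=$173.94
After 8 (withdraw($50)): balance=$3323.94 total_interest=$173.94
After 9 (month_end (apply 3% monthly interest)): balance=$3423.65 total_interest=$273.65

Answer: 273.65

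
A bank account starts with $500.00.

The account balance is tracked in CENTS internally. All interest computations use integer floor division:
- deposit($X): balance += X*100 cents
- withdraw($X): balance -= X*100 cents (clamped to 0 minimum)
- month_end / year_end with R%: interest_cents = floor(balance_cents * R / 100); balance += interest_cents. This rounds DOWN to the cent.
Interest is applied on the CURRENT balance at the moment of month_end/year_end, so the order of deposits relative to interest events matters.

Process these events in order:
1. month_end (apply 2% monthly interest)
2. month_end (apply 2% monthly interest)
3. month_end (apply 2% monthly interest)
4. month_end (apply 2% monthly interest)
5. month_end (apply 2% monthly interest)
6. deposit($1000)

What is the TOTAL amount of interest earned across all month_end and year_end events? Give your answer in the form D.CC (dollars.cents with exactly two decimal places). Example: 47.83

Answer: 52.03

Derivation:
After 1 (month_end (apply 2% monthly interest)): balance=$510.00 total_interest=$10.00
After 2 (month_end (apply 2% monthly interest)): balance=$520.20 total_interest=$20.20
After 3 (month_end (apply 2% monthly interest)): balance=$530.60 total_interest=$30.60
After 4 (month_end (apply 2% monthly interest)): balance=$541.21 total_interest=$41.21
After 5 (month_end (apply 2% monthly interest)): balance=$552.03 total_interest=$52.03
After 6 (deposit($1000)): balance=$1552.03 total_interest=$52.03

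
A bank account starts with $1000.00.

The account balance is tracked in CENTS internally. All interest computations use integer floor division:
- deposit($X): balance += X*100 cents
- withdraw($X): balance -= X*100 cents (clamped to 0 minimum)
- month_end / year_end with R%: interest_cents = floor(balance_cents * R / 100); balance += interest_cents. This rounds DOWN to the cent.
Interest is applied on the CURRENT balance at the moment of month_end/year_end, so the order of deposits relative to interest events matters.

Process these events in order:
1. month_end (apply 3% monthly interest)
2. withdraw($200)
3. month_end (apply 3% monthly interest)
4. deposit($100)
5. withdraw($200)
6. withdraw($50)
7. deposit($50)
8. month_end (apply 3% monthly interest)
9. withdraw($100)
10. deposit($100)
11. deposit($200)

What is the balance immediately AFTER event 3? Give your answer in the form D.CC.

After 1 (month_end (apply 3% monthly interest)): balance=$1030.00 total_interest=$30.00
After 2 (withdraw($200)): balance=$830.00 total_interest=$30.00
After 3 (month_end (apply 3% monthly interest)): balance=$854.90 total_interest=$54.90

Answer: 854.90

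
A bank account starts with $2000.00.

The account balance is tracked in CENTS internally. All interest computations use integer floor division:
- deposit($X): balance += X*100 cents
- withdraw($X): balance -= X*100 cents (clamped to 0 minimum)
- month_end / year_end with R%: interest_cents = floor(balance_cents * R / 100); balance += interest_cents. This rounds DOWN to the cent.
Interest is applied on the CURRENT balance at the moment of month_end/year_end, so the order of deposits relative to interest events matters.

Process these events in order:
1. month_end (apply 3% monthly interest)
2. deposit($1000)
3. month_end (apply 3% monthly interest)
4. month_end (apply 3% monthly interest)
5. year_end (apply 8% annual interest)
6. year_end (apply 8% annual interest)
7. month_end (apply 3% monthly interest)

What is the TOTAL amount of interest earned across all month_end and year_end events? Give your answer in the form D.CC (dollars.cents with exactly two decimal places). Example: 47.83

Answer: 900.12

Derivation:
After 1 (month_end (apply 3% monthly interest)): balance=$2060.00 total_interest=$60.00
After 2 (deposit($1000)): balance=$3060.00 total_interest=$60.00
After 3 (month_end (apply 3% monthly interest)): balance=$3151.80 total_interest=$151.80
After 4 (month_end (apply 3% monthly interest)): balance=$3246.35 total_interest=$246.35
After 5 (year_end (apply 8% annual interest)): balance=$3506.05 total_interest=$506.05
After 6 (year_end (apply 8% annual interest)): balance=$3786.53 total_interest=$786.53
After 7 (month_end (apply 3% monthly interest)): balance=$3900.12 total_interest=$900.12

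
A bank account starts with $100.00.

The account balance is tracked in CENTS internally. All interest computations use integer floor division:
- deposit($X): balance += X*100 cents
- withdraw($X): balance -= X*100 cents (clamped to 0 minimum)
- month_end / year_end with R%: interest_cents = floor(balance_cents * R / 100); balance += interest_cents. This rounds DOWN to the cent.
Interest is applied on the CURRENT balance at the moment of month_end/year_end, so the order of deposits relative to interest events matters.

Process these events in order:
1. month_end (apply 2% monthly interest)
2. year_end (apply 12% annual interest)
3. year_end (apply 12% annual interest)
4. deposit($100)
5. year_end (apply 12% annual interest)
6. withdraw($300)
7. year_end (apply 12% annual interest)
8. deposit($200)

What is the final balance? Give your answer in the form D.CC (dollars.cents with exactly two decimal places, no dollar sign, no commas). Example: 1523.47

After 1 (month_end (apply 2% monthly interest)): balance=$102.00 total_interest=$2.00
After 2 (year_end (apply 12% annual interest)): balance=$114.24 total_interest=$14.24
After 3 (year_end (apply 12% annual interest)): balance=$127.94 total_interest=$27.94
After 4 (deposit($100)): balance=$227.94 total_interest=$27.94
After 5 (year_end (apply 12% annual interest)): balance=$255.29 total_interest=$55.29
After 6 (withdraw($300)): balance=$0.00 total_interest=$55.29
After 7 (year_end (apply 12% annual interest)): balance=$0.00 total_interest=$55.29
After 8 (deposit($200)): balance=$200.00 total_interest=$55.29

Answer: 200.00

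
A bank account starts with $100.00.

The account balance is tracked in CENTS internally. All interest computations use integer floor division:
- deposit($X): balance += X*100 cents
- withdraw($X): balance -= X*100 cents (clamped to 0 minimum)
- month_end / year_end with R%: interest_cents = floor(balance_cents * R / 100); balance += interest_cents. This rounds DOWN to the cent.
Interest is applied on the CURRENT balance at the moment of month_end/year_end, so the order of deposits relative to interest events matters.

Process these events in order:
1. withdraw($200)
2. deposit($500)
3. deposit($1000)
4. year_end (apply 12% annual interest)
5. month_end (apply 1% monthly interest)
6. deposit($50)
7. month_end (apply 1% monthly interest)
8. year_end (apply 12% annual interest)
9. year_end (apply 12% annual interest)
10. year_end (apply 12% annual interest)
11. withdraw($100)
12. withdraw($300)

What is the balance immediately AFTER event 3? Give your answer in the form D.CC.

Answer: 1500.00

Derivation:
After 1 (withdraw($200)): balance=$0.00 total_interest=$0.00
After 2 (deposit($500)): balance=$500.00 total_interest=$0.00
After 3 (deposit($1000)): balance=$1500.00 total_interest=$0.00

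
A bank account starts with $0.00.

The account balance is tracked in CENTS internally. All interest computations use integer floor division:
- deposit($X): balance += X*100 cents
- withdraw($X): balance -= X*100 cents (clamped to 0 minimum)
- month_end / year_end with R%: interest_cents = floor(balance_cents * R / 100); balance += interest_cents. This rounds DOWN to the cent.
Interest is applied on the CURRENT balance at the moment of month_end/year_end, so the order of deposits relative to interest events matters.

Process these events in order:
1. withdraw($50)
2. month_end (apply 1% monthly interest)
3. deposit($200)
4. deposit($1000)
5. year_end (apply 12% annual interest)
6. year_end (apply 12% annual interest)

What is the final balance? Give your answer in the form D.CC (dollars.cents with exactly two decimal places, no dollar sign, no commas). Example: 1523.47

Answer: 1505.28

Derivation:
After 1 (withdraw($50)): balance=$0.00 total_interest=$0.00
After 2 (month_end (apply 1% monthly interest)): balance=$0.00 total_interest=$0.00
After 3 (deposit($200)): balance=$200.00 total_interest=$0.00
After 4 (deposit($1000)): balance=$1200.00 total_interest=$0.00
After 5 (year_end (apply 12% annual interest)): balance=$1344.00 total_interest=$144.00
After 6 (year_end (apply 12% annual interest)): balance=$1505.28 total_interest=$305.28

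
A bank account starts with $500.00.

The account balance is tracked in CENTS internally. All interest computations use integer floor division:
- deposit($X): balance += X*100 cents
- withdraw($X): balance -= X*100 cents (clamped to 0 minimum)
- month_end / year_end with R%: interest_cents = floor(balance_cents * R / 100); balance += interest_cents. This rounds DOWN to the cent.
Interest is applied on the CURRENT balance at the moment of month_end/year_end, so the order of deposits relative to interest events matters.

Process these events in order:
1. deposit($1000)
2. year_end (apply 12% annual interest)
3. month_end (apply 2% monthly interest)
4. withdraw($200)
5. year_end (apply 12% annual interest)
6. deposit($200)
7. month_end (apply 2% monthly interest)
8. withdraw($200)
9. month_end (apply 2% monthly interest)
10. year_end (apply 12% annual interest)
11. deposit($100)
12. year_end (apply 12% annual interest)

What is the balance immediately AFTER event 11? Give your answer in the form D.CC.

After 1 (deposit($1000)): balance=$1500.00 total_interest=$0.00
After 2 (year_end (apply 12% annual interest)): balance=$1680.00 total_interest=$180.00
After 3 (month_end (apply 2% monthly interest)): balance=$1713.60 total_interest=$213.60
After 4 (withdraw($200)): balance=$1513.60 total_interest=$213.60
After 5 (year_end (apply 12% annual interest)): balance=$1695.23 total_interest=$395.23
After 6 (deposit($200)): balance=$1895.23 total_interest=$395.23
After 7 (month_end (apply 2% monthly interest)): balance=$1933.13 total_interest=$433.13
After 8 (withdraw($200)): balance=$1733.13 total_interest=$433.13
After 9 (month_end (apply 2% monthly interest)): balance=$1767.79 total_interest=$467.79
After 10 (year_end (apply 12% annual interest)): balance=$1979.92 total_interest=$679.92
After 11 (deposit($100)): balance=$2079.92 total_interest=$679.92

Answer: 2079.92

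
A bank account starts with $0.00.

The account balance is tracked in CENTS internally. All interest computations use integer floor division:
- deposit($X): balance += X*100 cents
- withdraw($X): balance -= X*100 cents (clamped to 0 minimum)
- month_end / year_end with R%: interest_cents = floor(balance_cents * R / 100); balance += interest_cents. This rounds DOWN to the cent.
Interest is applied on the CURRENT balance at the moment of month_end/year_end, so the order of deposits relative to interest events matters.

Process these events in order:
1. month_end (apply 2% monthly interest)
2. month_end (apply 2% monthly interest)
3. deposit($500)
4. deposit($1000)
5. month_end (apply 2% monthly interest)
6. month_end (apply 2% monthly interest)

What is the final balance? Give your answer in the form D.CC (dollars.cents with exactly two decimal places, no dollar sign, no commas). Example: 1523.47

After 1 (month_end (apply 2% monthly interest)): balance=$0.00 total_interest=$0.00
After 2 (month_end (apply 2% monthly interest)): balance=$0.00 total_interest=$0.00
After 3 (deposit($500)): balance=$500.00 total_interest=$0.00
After 4 (deposit($1000)): balance=$1500.00 total_interest=$0.00
After 5 (month_end (apply 2% monthly interest)): balance=$1530.00 total_interest=$30.00
After 6 (month_end (apply 2% monthly interest)): balance=$1560.60 total_interest=$60.60

Answer: 1560.60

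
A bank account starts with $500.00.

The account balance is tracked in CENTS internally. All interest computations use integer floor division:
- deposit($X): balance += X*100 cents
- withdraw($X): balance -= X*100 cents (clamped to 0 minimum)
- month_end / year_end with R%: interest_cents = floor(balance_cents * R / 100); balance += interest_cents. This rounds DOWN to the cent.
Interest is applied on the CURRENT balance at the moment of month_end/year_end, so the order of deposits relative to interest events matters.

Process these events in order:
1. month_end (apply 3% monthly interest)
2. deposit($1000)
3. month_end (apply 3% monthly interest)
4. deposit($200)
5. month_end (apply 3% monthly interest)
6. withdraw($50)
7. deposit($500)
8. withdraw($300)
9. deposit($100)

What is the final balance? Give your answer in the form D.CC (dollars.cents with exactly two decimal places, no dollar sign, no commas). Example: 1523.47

After 1 (month_end (apply 3% monthly interest)): balance=$515.00 total_interest=$15.00
After 2 (deposit($1000)): balance=$1515.00 total_interest=$15.00
After 3 (month_end (apply 3% monthly interest)): balance=$1560.45 total_interest=$60.45
After 4 (deposit($200)): balance=$1760.45 total_interest=$60.45
After 5 (month_end (apply 3% monthly interest)): balance=$1813.26 total_interest=$113.26
After 6 (withdraw($50)): balance=$1763.26 total_interest=$113.26
After 7 (deposit($500)): balance=$2263.26 total_interest=$113.26
After 8 (withdraw($300)): balance=$1963.26 total_interest=$113.26
After 9 (deposit($100)): balance=$2063.26 total_interest=$113.26

Answer: 2063.26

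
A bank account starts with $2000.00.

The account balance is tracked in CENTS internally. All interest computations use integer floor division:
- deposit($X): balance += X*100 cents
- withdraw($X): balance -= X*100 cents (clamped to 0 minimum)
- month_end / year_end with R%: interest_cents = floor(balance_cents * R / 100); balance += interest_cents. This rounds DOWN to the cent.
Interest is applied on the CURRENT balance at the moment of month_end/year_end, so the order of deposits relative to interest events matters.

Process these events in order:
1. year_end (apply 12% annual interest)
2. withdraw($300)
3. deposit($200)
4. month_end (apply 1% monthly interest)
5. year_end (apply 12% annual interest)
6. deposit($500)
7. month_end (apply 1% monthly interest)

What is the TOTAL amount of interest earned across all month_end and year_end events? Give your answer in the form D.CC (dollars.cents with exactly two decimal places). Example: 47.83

After 1 (year_end (apply 12% annual interest)): balance=$2240.00 total_interest=$240.00
After 2 (withdraw($300)): balance=$1940.00 total_interest=$240.00
After 3 (deposit($200)): balance=$2140.00 total_interest=$240.00
After 4 (month_end (apply 1% monthly interest)): balance=$2161.40 total_interest=$261.40
After 5 (year_end (apply 12% annual interest)): balance=$2420.76 total_interest=$520.76
After 6 (deposit($500)): balance=$2920.76 total_interest=$520.76
After 7 (month_end (apply 1% monthly interest)): balance=$2949.96 total_interest=$549.96

Answer: 549.96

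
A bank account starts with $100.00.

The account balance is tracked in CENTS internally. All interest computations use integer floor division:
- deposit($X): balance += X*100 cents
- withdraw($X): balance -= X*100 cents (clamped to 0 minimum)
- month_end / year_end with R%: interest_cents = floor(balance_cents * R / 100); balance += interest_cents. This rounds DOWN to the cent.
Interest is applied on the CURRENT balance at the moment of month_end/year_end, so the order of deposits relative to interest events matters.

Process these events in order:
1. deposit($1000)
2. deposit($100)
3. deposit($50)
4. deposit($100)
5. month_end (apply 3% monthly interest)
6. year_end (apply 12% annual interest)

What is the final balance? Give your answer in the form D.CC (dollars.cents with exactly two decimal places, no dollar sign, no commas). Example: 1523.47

Answer: 1557.36

Derivation:
After 1 (deposit($1000)): balance=$1100.00 total_interest=$0.00
After 2 (deposit($100)): balance=$1200.00 total_interest=$0.00
After 3 (deposit($50)): balance=$1250.00 total_interest=$0.00
After 4 (deposit($100)): balance=$1350.00 total_interest=$0.00
After 5 (month_end (apply 3% monthly interest)): balance=$1390.50 total_interest=$40.50
After 6 (year_end (apply 12% annual interest)): balance=$1557.36 total_interest=$207.36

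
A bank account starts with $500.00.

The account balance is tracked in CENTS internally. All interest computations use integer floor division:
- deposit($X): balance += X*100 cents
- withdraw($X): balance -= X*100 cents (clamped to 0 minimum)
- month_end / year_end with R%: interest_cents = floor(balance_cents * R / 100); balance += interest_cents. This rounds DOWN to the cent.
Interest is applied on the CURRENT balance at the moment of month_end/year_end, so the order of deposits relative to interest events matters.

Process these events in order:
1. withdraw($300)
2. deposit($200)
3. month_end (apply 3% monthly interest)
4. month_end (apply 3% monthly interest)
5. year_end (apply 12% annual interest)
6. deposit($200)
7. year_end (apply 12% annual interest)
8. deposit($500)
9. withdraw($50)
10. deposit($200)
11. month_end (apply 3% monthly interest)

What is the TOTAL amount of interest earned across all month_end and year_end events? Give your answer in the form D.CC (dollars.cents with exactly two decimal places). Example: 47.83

Answer: 198.49

Derivation:
After 1 (withdraw($300)): balance=$200.00 total_interest=$0.00
After 2 (deposit($200)): balance=$400.00 total_interest=$0.00
After 3 (month_end (apply 3% monthly interest)): balance=$412.00 total_interest=$12.00
After 4 (month_end (apply 3% monthly interest)): balance=$424.36 total_interest=$24.36
After 5 (year_end (apply 12% annual interest)): balance=$475.28 total_interest=$75.28
After 6 (deposit($200)): balance=$675.28 total_interest=$75.28
After 7 (year_end (apply 12% annual interest)): balance=$756.31 total_interest=$156.31
After 8 (deposit($500)): balance=$1256.31 total_interest=$156.31
After 9 (withdraw($50)): balance=$1206.31 total_interest=$156.31
After 10 (deposit($200)): balance=$1406.31 total_interest=$156.31
After 11 (month_end (apply 3% monthly interest)): balance=$1448.49 total_interest=$198.49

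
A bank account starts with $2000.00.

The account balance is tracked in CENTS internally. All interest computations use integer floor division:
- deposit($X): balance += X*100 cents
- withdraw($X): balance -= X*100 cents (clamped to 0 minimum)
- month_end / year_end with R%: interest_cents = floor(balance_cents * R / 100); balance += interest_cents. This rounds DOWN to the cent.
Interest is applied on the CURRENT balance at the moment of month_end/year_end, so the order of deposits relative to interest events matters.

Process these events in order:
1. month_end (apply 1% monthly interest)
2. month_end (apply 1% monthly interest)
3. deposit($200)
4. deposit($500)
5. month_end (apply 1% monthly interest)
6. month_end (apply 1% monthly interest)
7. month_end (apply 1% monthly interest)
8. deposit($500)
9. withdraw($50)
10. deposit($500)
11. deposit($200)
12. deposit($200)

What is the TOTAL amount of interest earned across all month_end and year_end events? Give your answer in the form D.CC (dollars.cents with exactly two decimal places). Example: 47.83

After 1 (month_end (apply 1% monthly interest)): balance=$2020.00 total_interest=$20.00
After 2 (month_end (apply 1% monthly interest)): balance=$2040.20 total_interest=$40.20
After 3 (deposit($200)): balance=$2240.20 total_interest=$40.20
After 4 (deposit($500)): balance=$2740.20 total_interest=$40.20
After 5 (month_end (apply 1% monthly interest)): balance=$2767.60 total_interest=$67.60
After 6 (month_end (apply 1% monthly interest)): balance=$2795.27 total_interest=$95.27
After 7 (month_end (apply 1% monthly interest)): balance=$2823.22 total_interest=$123.22
After 8 (deposit($500)): balance=$3323.22 total_interest=$123.22
After 9 (withdraw($50)): balance=$3273.22 total_interest=$123.22
After 10 (deposit($500)): balance=$3773.22 total_interest=$123.22
After 11 (deposit($200)): balance=$3973.22 total_interest=$123.22
After 12 (deposit($200)): balance=$4173.22 total_interest=$123.22

Answer: 123.22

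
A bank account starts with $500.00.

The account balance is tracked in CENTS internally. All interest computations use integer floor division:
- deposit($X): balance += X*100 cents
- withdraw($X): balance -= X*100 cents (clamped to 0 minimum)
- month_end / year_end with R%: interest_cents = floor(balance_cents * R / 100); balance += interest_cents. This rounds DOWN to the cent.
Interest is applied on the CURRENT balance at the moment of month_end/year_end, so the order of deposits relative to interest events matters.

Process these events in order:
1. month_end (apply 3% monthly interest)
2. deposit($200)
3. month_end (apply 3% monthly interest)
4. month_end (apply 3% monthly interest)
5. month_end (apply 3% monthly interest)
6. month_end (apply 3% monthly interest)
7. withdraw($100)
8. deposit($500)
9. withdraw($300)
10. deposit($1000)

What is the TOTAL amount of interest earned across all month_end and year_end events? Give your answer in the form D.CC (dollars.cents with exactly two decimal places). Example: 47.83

Answer: 104.72

Derivation:
After 1 (month_end (apply 3% monthly interest)): balance=$515.00 total_interest=$15.00
After 2 (deposit($200)): balance=$715.00 total_interest=$15.00
After 3 (month_end (apply 3% monthly interest)): balance=$736.45 total_interest=$36.45
After 4 (month_end (apply 3% monthly interest)): balance=$758.54 total_interest=$58.54
After 5 (month_end (apply 3% monthly interest)): balance=$781.29 total_interest=$81.29
After 6 (month_end (apply 3% monthly interest)): balance=$804.72 total_interest=$104.72
After 7 (withdraw($100)): balance=$704.72 total_interest=$104.72
After 8 (deposit($500)): balance=$1204.72 total_interest=$104.72
After 9 (withdraw($300)): balance=$904.72 total_interest=$104.72
After 10 (deposit($1000)): balance=$1904.72 total_interest=$104.72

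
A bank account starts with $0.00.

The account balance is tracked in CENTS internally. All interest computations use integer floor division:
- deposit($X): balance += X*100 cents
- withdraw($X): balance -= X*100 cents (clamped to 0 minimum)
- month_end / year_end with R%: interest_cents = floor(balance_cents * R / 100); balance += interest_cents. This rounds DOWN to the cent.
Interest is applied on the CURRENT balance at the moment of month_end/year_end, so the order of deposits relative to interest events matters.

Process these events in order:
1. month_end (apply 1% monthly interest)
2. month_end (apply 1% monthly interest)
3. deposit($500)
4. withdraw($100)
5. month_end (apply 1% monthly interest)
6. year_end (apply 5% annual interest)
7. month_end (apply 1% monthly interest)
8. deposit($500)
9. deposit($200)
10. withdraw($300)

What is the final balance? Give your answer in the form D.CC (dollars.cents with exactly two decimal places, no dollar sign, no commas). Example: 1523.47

Answer: 828.44

Derivation:
After 1 (month_end (apply 1% monthly interest)): balance=$0.00 total_interest=$0.00
After 2 (month_end (apply 1% monthly interest)): balance=$0.00 total_interest=$0.00
After 3 (deposit($500)): balance=$500.00 total_interest=$0.00
After 4 (withdraw($100)): balance=$400.00 total_interest=$0.00
After 5 (month_end (apply 1% monthly interest)): balance=$404.00 total_interest=$4.00
After 6 (year_end (apply 5% annual interest)): balance=$424.20 total_interest=$24.20
After 7 (month_end (apply 1% monthly interest)): balance=$428.44 total_interest=$28.44
After 8 (deposit($500)): balance=$928.44 total_interest=$28.44
After 9 (deposit($200)): balance=$1128.44 total_interest=$28.44
After 10 (withdraw($300)): balance=$828.44 total_interest=$28.44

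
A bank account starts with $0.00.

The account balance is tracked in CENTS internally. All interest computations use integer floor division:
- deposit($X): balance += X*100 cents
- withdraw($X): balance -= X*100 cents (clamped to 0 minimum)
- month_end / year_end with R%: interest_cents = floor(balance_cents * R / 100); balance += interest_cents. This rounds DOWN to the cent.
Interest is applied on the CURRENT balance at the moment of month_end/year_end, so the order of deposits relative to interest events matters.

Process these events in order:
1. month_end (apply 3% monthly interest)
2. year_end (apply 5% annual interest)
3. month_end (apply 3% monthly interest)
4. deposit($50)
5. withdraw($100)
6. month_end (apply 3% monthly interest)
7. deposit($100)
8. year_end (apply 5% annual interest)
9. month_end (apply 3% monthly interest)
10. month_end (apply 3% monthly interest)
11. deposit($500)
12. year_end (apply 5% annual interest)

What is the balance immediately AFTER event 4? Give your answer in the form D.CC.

After 1 (month_end (apply 3% monthly interest)): balance=$0.00 total_interest=$0.00
After 2 (year_end (apply 5% annual interest)): balance=$0.00 total_interest=$0.00
After 3 (month_end (apply 3% monthly interest)): balance=$0.00 total_interest=$0.00
After 4 (deposit($50)): balance=$50.00 total_interest=$0.00

Answer: 50.00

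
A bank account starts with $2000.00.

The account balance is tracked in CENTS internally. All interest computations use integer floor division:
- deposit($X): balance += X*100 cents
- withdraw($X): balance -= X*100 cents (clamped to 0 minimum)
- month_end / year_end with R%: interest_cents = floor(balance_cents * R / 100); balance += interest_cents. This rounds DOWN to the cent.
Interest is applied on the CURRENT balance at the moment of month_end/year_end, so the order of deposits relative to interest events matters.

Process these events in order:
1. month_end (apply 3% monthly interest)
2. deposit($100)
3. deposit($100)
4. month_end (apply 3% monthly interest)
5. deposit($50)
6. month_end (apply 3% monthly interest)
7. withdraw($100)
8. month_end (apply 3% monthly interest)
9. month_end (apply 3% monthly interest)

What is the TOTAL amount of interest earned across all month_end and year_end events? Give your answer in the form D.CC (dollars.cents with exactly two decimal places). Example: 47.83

Answer: 342.18

Derivation:
After 1 (month_end (apply 3% monthly interest)): balance=$2060.00 total_interest=$60.00
After 2 (deposit($100)): balance=$2160.00 total_interest=$60.00
After 3 (deposit($100)): balance=$2260.00 total_interest=$60.00
After 4 (month_end (apply 3% monthly interest)): balance=$2327.80 total_interest=$127.80
After 5 (deposit($50)): balance=$2377.80 total_interest=$127.80
After 6 (month_end (apply 3% monthly interest)): balance=$2449.13 total_interest=$199.13
After 7 (withdraw($100)): balance=$2349.13 total_interest=$199.13
After 8 (month_end (apply 3% monthly interest)): balance=$2419.60 total_interest=$269.60
After 9 (month_end (apply 3% monthly interest)): balance=$2492.18 total_interest=$342.18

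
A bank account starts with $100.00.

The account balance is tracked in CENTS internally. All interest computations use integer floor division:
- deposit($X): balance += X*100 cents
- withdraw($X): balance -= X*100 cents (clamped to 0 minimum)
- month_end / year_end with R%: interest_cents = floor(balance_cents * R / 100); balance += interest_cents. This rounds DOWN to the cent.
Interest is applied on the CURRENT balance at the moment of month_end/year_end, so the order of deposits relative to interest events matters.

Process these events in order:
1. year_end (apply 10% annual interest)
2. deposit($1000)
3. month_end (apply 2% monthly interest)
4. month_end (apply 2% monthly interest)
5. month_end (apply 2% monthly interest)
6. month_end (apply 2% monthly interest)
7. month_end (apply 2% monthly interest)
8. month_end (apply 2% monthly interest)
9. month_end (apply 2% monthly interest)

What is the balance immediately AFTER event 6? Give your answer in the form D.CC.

Answer: 1201.48

Derivation:
After 1 (year_end (apply 10% annual interest)): balance=$110.00 total_interest=$10.00
After 2 (deposit($1000)): balance=$1110.00 total_interest=$10.00
After 3 (month_end (apply 2% monthly interest)): balance=$1132.20 total_interest=$32.20
After 4 (month_end (apply 2% monthly interest)): balance=$1154.84 total_interest=$54.84
After 5 (month_end (apply 2% monthly interest)): balance=$1177.93 total_interest=$77.93
After 6 (month_end (apply 2% monthly interest)): balance=$1201.48 total_interest=$101.48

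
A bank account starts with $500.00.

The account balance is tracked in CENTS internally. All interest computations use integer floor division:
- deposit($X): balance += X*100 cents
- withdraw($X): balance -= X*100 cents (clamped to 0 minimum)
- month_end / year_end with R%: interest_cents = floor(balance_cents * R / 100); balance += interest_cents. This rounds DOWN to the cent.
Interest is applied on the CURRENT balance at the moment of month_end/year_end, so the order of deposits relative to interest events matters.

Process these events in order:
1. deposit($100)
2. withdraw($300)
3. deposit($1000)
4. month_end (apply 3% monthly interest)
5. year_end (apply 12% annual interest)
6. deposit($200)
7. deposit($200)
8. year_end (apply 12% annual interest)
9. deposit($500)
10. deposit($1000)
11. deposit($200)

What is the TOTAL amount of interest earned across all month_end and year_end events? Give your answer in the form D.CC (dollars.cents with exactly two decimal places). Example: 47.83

Answer: 427.64

Derivation:
After 1 (deposit($100)): balance=$600.00 total_interest=$0.00
After 2 (withdraw($300)): balance=$300.00 total_interest=$0.00
After 3 (deposit($1000)): balance=$1300.00 total_interest=$0.00
After 4 (month_end (apply 3% monthly interest)): balance=$1339.00 total_interest=$39.00
After 5 (year_end (apply 12% annual interest)): balance=$1499.68 total_interest=$199.68
After 6 (deposit($200)): balance=$1699.68 total_interest=$199.68
After 7 (deposit($200)): balance=$1899.68 total_interest=$199.68
After 8 (year_end (apply 12% annual interest)): balance=$2127.64 total_interest=$427.64
After 9 (deposit($500)): balance=$2627.64 total_interest=$427.64
After 10 (deposit($1000)): balance=$3627.64 total_interest=$427.64
After 11 (deposit($200)): balance=$3827.64 total_interest=$427.64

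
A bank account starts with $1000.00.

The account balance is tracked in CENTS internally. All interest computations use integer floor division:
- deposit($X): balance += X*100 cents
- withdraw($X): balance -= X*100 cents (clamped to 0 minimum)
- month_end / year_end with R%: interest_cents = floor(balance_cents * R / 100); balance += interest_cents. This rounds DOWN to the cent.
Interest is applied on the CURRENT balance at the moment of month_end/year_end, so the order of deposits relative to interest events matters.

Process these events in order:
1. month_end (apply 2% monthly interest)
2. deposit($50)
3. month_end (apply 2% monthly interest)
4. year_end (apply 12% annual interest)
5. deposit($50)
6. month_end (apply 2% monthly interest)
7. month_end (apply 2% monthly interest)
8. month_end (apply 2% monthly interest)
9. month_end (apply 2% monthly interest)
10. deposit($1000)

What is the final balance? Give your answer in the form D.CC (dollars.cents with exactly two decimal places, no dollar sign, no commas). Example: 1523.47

Answer: 2377.22

Derivation:
After 1 (month_end (apply 2% monthly interest)): balance=$1020.00 total_interest=$20.00
After 2 (deposit($50)): balance=$1070.00 total_interest=$20.00
After 3 (month_end (apply 2% monthly interest)): balance=$1091.40 total_interest=$41.40
After 4 (year_end (apply 12% annual interest)): balance=$1222.36 total_interest=$172.36
After 5 (deposit($50)): balance=$1272.36 total_interest=$172.36
After 6 (month_end (apply 2% monthly interest)): balance=$1297.80 total_interest=$197.80
After 7 (month_end (apply 2% monthly interest)): balance=$1323.75 total_interest=$223.75
After 8 (month_end (apply 2% monthly interest)): balance=$1350.22 total_interest=$250.22
After 9 (month_end (apply 2% monthly interest)): balance=$1377.22 total_interest=$277.22
After 10 (deposit($1000)): balance=$2377.22 total_interest=$277.22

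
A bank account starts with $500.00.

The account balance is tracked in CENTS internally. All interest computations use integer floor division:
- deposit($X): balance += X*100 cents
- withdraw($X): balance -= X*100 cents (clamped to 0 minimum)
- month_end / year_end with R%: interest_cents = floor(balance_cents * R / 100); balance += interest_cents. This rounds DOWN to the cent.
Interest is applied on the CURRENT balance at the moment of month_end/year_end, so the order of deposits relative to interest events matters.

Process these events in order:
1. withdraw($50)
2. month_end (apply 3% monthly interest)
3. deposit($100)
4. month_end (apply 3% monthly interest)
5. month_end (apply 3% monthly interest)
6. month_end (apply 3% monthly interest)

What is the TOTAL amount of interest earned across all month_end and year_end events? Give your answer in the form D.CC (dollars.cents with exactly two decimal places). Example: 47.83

Answer: 65.74

Derivation:
After 1 (withdraw($50)): balance=$450.00 total_interest=$0.00
After 2 (month_end (apply 3% monthly interest)): balance=$463.50 total_interest=$13.50
After 3 (deposit($100)): balance=$563.50 total_interest=$13.50
After 4 (month_end (apply 3% monthly interest)): balance=$580.40 total_interest=$30.40
After 5 (month_end (apply 3% monthly interest)): balance=$597.81 total_interest=$47.81
After 6 (month_end (apply 3% monthly interest)): balance=$615.74 total_interest=$65.74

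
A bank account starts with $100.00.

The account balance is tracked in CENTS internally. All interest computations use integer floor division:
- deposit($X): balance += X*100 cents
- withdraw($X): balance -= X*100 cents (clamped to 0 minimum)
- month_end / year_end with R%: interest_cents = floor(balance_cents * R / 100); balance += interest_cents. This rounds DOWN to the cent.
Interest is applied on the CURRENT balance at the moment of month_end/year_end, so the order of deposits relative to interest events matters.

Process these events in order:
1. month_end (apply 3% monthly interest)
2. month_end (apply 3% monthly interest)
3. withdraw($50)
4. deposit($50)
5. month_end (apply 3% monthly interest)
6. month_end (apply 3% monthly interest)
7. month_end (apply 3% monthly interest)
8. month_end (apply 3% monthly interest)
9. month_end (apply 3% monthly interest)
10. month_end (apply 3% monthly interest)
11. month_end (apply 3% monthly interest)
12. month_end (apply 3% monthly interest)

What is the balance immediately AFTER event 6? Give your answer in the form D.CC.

After 1 (month_end (apply 3% monthly interest)): balance=$103.00 total_interest=$3.00
After 2 (month_end (apply 3% monthly interest)): balance=$106.09 total_interest=$6.09
After 3 (withdraw($50)): balance=$56.09 total_interest=$6.09
After 4 (deposit($50)): balance=$106.09 total_interest=$6.09
After 5 (month_end (apply 3% monthly interest)): balance=$109.27 total_interest=$9.27
After 6 (month_end (apply 3% monthly interest)): balance=$112.54 total_interest=$12.54

Answer: 112.54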